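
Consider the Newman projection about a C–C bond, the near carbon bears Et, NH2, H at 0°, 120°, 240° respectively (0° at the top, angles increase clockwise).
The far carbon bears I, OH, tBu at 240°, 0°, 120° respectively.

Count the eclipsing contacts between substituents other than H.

Non-H eclipsing pairs: Et(0°)/OH(0°); NH2(120°)/tBu(120°) — 2 interactions.

2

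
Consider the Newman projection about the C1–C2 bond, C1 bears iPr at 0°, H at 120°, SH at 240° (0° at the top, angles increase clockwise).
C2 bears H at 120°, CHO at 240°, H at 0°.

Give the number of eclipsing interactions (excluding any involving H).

1

Non-H eclipsing pairs: SH(240°)/CHO(240°) — 1 interaction.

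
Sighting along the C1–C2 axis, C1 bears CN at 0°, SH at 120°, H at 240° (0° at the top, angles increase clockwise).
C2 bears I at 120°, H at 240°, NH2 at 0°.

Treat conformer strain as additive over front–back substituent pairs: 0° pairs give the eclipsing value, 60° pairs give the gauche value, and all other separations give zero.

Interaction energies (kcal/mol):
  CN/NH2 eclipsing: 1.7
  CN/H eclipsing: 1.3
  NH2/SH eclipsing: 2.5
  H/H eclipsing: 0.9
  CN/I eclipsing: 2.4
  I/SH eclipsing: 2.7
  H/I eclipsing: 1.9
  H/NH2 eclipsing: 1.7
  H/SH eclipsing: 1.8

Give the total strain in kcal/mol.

5.3 kcal/mol

This conformer is eclipsed. CN at 0° is eclipsed with NH2 at 0° (1.7); SH at 120° is eclipsed with I at 120° (2.7); H at 240° is eclipsed with H at 240° (0.9). Total 5.3 kcal/mol.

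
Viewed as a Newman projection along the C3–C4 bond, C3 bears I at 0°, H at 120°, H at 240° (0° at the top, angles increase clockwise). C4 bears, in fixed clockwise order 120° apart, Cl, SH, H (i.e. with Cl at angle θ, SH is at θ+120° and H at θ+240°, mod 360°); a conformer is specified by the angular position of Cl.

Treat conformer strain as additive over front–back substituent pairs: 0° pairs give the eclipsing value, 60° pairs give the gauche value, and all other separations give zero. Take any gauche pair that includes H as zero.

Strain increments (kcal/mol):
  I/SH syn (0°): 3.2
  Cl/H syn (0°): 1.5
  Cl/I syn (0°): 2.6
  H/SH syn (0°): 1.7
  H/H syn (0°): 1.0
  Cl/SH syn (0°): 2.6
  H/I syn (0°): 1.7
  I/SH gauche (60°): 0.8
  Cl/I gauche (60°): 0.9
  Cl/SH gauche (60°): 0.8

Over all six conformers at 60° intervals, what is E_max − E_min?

4.9 kcal/mol

Cl at 0° is eclipsed. I at 0° is eclipsed with Cl at 0° (2.6); H at 120° is eclipsed with SH at 120° (1.7); H at 240° is eclipsed with H at 240° (1.0). Total 5.3 kcal/mol.
Cl at 60° is staggered. I at 0° is gauche with Cl at 60° (0.9). Total 0.9 kcal/mol.
Cl at 120° is eclipsed. I at 0° is eclipsed with H at 0° (1.7); H at 120° is eclipsed with Cl at 120° (1.5); H at 240° is eclipsed with SH at 240° (1.7). Total 4.9 kcal/mol.
Cl at 180° is staggered. I at 0° is gauche with SH at 300° (0.8). Total 0.8 kcal/mol.
Cl at 240° is eclipsed. I at 0° is eclipsed with SH at 0° (3.2); H at 120° is eclipsed with H at 120° (1.0); H at 240° is eclipsed with Cl at 240° (1.5). Total 5.7 kcal/mol.
Cl at 300° is staggered. I at 0° is gauche with Cl at 300° (0.9); I at 0° is gauche with SH at 60° (0.8). Total 1.7 kcal/mol.
Max at 240° (5.7 kcal/mol), min at 180° (0.8 kcal/mol); barrier = 4.9 kcal/mol.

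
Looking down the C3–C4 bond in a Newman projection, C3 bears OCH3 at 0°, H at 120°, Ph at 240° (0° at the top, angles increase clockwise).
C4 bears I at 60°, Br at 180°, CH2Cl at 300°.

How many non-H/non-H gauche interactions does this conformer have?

Non-H gauche pairs: OCH3(0°)/I(60°); OCH3(0°)/CH2Cl(300°); Ph(240°)/Br(180°); Ph(240°)/CH2Cl(300°) — 4 interactions.

4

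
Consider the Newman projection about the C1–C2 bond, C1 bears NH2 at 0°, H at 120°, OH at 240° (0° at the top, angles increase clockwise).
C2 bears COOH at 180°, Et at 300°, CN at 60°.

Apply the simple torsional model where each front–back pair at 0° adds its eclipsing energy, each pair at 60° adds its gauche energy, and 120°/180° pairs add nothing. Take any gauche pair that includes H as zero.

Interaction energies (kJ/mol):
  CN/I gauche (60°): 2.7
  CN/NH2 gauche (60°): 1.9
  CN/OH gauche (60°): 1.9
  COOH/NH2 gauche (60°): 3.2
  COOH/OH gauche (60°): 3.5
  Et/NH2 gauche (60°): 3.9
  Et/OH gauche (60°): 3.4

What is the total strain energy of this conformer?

12.7 kJ/mol

This conformer (staggered): NH2(0°)/Et(300°) gauche 3.9; NH2(0°)/CN(60°) gauche 1.9; OH(240°)/COOH(180°) gauche 3.5; OH(240°)/Et(300°) gauche 3.4 → 12.7 kJ/mol.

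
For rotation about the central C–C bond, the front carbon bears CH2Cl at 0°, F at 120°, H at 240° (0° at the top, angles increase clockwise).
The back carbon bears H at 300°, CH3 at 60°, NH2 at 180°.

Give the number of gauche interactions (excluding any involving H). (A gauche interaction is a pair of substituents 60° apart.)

Non-H gauche pairs: CH2Cl(0°)/CH3(60°); F(120°)/CH3(60°); F(120°)/NH2(180°) — 3 interactions.

3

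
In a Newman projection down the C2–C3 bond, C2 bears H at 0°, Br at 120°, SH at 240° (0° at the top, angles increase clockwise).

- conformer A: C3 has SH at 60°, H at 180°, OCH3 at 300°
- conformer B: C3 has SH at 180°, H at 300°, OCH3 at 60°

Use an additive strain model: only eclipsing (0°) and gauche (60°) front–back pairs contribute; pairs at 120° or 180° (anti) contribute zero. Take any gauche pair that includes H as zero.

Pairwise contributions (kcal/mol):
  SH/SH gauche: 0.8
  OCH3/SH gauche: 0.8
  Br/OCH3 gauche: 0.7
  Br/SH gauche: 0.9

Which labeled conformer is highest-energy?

B

A (staggered): Br(120°)/SH(60°) gauche 0.9; SH(240°)/OCH3(300°) gauche 0.8 → 1.7 kcal/mol.
B (staggered): Br(120°)/SH(180°) gauche 0.9; Br(120°)/OCH3(60°) gauche 0.7; SH(240°)/SH(180°) gauche 0.8 → 2.4 kcal/mol.
B has the highest total (2.4 kcal/mol).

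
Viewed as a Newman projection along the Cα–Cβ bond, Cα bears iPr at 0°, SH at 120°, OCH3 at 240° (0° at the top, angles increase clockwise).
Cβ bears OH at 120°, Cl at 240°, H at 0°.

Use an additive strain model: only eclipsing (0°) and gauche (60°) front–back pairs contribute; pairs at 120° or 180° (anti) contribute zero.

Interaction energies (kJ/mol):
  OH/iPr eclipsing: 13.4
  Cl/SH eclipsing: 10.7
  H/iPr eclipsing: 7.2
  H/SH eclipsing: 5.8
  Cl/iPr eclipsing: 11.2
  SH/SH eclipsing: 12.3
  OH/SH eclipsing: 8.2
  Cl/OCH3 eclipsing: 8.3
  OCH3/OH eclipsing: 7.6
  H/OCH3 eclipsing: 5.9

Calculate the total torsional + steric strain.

This conformer (eclipsed): iPr(0°)/H(0°) eclipsed 7.2; SH(120°)/OH(120°) eclipsed 8.2; OCH3(240°)/Cl(240°) eclipsed 8.3 → 23.7 kJ/mol.

23.7 kJ/mol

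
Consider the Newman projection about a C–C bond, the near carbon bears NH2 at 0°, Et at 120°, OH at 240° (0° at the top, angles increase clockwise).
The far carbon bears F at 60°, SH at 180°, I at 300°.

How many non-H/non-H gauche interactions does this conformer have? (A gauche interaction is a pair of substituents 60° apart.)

Non-H gauche pairs: NH2(0°)/F(60°); NH2(0°)/I(300°); Et(120°)/F(60°); Et(120°)/SH(180°); OH(240°)/SH(180°); OH(240°)/I(300°) — 6 interactions.

6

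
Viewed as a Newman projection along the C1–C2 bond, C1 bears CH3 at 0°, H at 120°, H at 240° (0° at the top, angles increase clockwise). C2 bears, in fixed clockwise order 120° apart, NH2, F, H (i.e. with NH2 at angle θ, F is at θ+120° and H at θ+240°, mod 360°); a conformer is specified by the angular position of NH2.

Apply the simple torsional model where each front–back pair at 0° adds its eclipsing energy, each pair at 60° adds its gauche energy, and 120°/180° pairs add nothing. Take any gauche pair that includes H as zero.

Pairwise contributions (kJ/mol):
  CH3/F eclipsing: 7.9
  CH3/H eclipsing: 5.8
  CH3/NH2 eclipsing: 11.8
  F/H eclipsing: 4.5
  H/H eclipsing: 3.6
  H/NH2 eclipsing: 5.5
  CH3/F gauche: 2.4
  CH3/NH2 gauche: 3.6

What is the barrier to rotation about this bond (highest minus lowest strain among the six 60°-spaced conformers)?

NH2 at 0° (eclipsed): CH3–NH2 eclipsed, H–F eclipsed, H–H eclipsed; 11.8 + 4.5 + 3.6 = 19.9 kJ/mol.
NH2 at 60° (staggered): CH3–NH2 gauche; 3.6 = 3.6 kJ/mol.
NH2 at 120° (eclipsed): CH3–H eclipsed, H–NH2 eclipsed, H–F eclipsed; 5.8 + 5.5 + 4.5 = 15.8 kJ/mol.
NH2 at 180° (staggered): CH3–F gauche; 2.4 = 2.4 kJ/mol.
NH2 at 240° (eclipsed): CH3–F eclipsed, H–H eclipsed, H–NH2 eclipsed; 7.9 + 3.6 + 5.5 = 17.0 kJ/mol.
NH2 at 300° (staggered): CH3–NH2 gauche, CH3–F gauche; 3.6 + 2.4 = 6.0 kJ/mol.
Max at 0° (19.9 kJ/mol), min at 180° (2.4 kJ/mol); barrier = 17.5 kJ/mol.

17.5 kJ/mol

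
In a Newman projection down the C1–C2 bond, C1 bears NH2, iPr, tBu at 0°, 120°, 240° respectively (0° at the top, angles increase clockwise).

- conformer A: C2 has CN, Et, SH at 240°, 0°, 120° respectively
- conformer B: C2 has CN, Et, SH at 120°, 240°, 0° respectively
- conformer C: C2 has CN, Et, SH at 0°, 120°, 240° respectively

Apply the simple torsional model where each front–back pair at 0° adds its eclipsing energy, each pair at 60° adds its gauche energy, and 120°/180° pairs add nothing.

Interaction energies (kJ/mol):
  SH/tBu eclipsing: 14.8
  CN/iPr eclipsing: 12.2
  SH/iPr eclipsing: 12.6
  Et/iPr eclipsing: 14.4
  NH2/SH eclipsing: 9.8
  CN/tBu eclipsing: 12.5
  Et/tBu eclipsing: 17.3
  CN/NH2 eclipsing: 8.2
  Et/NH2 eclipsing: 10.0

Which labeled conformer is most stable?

A

A (eclipsed): NH2–Et eclipsed, iPr–SH eclipsed, tBu–CN eclipsed; 10.0 + 12.6 + 12.5 = 35.1 kJ/mol.
B (eclipsed): NH2–SH eclipsed, iPr–CN eclipsed, tBu–Et eclipsed; 9.8 + 12.2 + 17.3 = 39.3 kJ/mol.
C (eclipsed): NH2–CN eclipsed, iPr–Et eclipsed, tBu–SH eclipsed; 8.2 + 14.4 + 14.8 = 37.4 kJ/mol.
A has the lowest total (35.1 kJ/mol).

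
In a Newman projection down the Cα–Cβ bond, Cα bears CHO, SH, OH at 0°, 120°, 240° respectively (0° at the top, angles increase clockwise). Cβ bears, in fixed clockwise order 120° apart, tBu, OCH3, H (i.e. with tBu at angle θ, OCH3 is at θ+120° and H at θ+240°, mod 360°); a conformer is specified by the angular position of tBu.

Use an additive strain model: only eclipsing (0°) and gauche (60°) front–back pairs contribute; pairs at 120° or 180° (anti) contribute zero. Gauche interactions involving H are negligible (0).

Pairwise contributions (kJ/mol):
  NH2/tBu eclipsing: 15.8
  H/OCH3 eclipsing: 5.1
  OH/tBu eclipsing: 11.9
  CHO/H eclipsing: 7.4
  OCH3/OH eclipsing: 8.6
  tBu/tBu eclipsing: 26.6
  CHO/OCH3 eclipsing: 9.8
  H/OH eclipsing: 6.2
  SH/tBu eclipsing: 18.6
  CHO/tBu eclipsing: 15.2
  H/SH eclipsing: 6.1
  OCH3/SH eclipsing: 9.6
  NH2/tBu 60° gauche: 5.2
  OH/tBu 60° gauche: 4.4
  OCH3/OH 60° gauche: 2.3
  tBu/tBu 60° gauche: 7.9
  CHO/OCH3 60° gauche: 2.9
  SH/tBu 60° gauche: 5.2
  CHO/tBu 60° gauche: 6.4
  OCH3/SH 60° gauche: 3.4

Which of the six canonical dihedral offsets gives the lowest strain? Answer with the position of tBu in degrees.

tBu at 0° (eclipsed): CHO–tBu eclipsed, SH–OCH3 eclipsed, OH–H eclipsed; 15.2 + 9.6 + 6.2 = 31.0 kJ/mol.
tBu at 60° (staggered): CHO–tBu gauche, SH–tBu gauche, SH–OCH3 gauche, OH–OCH3 gauche; 6.4 + 5.2 + 3.4 + 2.3 = 17.3 kJ/mol.
tBu at 120° (eclipsed): CHO–H eclipsed, SH–tBu eclipsed, OH–OCH3 eclipsed; 7.4 + 18.6 + 8.6 = 34.6 kJ/mol.
tBu at 180° (staggered): CHO–OCH3 gauche, SH–tBu gauche, OH–tBu gauche, OH–OCH3 gauche; 2.9 + 5.2 + 4.4 + 2.3 = 14.8 kJ/mol.
tBu at 240° (eclipsed): CHO–OCH3 eclipsed, SH–H eclipsed, OH–tBu eclipsed; 9.8 + 6.1 + 11.9 = 27.8 kJ/mol.
tBu at 300° (staggered): CHO–tBu gauche, CHO–OCH3 gauche, SH–OCH3 gauche, OH–tBu gauche; 6.4 + 2.9 + 3.4 + 4.4 = 17.1 kJ/mol.
The minimum (14.8 kJ/mol) occurs with tBu at 180°.

180°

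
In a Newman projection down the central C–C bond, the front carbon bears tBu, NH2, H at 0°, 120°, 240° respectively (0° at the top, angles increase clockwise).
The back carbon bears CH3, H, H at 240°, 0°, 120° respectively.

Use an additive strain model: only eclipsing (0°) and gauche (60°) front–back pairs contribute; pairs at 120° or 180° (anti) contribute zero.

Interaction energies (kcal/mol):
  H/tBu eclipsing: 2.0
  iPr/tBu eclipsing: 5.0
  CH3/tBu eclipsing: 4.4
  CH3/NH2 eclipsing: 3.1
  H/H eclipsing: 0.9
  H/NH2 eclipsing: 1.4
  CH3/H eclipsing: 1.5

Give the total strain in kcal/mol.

This conformer (eclipsed): tBu(0°)/H(0°) eclipsed 2.0; NH2(120°)/H(120°) eclipsed 1.4; H(240°)/CH3(240°) eclipsed 1.5 → 4.9 kcal/mol.

4.9 kcal/mol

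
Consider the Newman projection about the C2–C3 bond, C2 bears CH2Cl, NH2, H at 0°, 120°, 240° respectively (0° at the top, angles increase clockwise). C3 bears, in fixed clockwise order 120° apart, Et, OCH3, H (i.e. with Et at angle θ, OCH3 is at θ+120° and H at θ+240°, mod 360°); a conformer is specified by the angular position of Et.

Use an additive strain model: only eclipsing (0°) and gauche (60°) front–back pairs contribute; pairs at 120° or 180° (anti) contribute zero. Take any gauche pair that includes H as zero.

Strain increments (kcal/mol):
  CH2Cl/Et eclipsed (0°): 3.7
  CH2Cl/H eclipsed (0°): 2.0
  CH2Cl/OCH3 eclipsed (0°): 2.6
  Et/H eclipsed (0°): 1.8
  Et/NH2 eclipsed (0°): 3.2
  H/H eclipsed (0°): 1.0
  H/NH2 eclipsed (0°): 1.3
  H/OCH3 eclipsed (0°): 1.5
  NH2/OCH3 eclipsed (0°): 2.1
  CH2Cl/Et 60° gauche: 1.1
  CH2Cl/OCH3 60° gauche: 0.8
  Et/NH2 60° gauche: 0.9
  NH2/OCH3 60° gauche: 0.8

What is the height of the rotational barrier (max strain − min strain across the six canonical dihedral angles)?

Et at 0° is eclipsed. CH2Cl at 0° is eclipsed with Et at 0° (3.7); NH2 at 120° is eclipsed with OCH3 at 120° (2.1); H at 240° is eclipsed with H at 240° (1.0). Total 6.8 kcal/mol.
Et at 60° is staggered. CH2Cl at 0° is gauche with Et at 60° (1.1); NH2 at 120° is gauche with Et at 60° (0.9); NH2 at 120° is gauche with OCH3 at 180° (0.8). Total 2.8 kcal/mol.
Et at 120° is eclipsed. CH2Cl at 0° is eclipsed with H at 0° (2.0); NH2 at 120° is eclipsed with Et at 120° (3.2); H at 240° is eclipsed with OCH3 at 240° (1.5). Total 6.7 kcal/mol.
Et at 180° is staggered. CH2Cl at 0° is gauche with OCH3 at 300° (0.8); NH2 at 120° is gauche with Et at 180° (0.9). Total 1.7 kcal/mol.
Et at 240° is eclipsed. CH2Cl at 0° is eclipsed with OCH3 at 0° (2.6); NH2 at 120° is eclipsed with H at 120° (1.3); H at 240° is eclipsed with Et at 240° (1.8). Total 5.7 kcal/mol.
Et at 300° is staggered. CH2Cl at 0° is gauche with Et at 300° (1.1); CH2Cl at 0° is gauche with OCH3 at 60° (0.8); NH2 at 120° is gauche with OCH3 at 60° (0.8). Total 2.7 kcal/mol.
Max at 0° (6.8 kcal/mol), min at 180° (1.7 kcal/mol); barrier = 5.1 kcal/mol.

5.1 kcal/mol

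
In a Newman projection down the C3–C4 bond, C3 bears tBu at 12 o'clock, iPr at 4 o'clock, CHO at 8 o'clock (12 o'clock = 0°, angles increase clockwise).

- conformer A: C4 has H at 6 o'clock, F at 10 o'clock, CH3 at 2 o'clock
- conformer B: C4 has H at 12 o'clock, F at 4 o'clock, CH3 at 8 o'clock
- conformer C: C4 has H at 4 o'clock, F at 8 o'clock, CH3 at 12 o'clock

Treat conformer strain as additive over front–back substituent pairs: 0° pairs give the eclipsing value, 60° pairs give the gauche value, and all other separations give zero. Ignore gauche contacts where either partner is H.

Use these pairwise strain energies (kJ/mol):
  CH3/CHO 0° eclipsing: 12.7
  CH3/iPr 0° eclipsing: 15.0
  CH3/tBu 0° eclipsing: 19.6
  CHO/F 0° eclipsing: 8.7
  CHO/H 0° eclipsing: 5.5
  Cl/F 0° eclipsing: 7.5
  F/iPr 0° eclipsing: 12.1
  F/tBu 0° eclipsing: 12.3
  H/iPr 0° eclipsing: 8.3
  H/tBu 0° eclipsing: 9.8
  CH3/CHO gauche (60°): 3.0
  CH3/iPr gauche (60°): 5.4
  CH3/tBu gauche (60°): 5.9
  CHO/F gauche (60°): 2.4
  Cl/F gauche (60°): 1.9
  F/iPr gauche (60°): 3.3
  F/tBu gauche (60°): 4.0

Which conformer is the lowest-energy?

A (staggered): tBu–F gauche, tBu–CH3 gauche, iPr–CH3 gauche, CHO–F gauche; 4.0 + 5.9 + 5.4 + 2.4 = 17.7 kJ/mol.
B (eclipsed): tBu–H eclipsed, iPr–F eclipsed, CHO–CH3 eclipsed; 9.8 + 12.1 + 12.7 = 34.6 kJ/mol.
C (eclipsed): tBu–CH3 eclipsed, iPr–H eclipsed, CHO–F eclipsed; 19.6 + 8.3 + 8.7 = 36.6 kJ/mol.
A has the lowest total (17.7 kJ/mol).

A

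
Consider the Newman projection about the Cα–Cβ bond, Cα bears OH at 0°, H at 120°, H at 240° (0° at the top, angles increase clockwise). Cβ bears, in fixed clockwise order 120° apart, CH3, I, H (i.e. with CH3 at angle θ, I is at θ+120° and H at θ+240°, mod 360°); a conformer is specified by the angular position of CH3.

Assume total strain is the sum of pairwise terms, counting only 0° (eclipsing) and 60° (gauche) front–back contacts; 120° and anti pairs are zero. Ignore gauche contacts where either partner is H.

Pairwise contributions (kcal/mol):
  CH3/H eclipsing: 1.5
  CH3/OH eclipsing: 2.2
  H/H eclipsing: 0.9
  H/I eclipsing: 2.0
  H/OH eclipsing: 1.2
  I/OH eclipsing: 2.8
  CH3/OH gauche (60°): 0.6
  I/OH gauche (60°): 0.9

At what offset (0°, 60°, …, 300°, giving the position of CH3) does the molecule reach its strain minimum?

60°

CH3 at 0° (eclipsed): OH–CH3 eclipsed, H–I eclipsed, H–H eclipsed; 2.2 + 2.0 + 0.9 = 5.1 kcal/mol.
CH3 at 60° (staggered): OH–CH3 gauche; 0.6 = 0.6 kcal/mol.
CH3 at 120° (eclipsed): OH–H eclipsed, H–CH3 eclipsed, H–I eclipsed; 1.2 + 1.5 + 2.0 = 4.7 kcal/mol.
CH3 at 180° (staggered): OH–I gauche; 0.9 = 0.9 kcal/mol.
CH3 at 240° (eclipsed): OH–I eclipsed, H–H eclipsed, H–CH3 eclipsed; 2.8 + 0.9 + 1.5 = 5.2 kcal/mol.
CH3 at 300° (staggered): OH–CH3 gauche, OH–I gauche; 0.6 + 0.9 = 1.5 kcal/mol.
The minimum (0.6 kcal/mol) occurs with CH3 at 60°.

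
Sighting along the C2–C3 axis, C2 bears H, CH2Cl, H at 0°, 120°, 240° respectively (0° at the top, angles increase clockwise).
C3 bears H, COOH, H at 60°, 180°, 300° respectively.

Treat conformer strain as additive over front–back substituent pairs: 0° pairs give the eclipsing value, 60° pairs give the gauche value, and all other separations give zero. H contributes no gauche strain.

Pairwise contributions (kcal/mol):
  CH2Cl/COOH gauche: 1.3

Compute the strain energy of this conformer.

This conformer (staggered): CH2Cl–COOH gauche; 1.3 = 1.3 kcal/mol.

1.3 kcal/mol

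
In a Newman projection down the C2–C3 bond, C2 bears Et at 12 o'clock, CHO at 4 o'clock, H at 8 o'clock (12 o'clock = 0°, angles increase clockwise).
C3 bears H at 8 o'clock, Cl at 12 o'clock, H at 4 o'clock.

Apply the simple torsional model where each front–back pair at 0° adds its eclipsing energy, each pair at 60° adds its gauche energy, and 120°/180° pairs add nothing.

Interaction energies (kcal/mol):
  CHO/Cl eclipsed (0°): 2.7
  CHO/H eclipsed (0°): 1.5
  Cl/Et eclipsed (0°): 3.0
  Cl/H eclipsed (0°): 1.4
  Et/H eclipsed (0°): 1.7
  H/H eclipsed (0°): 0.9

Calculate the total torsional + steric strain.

5.4 kcal/mol

This conformer (eclipsed): Et–Cl eclipsed, CHO–H eclipsed, H–H eclipsed; 3.0 + 1.5 + 0.9 = 5.4 kcal/mol.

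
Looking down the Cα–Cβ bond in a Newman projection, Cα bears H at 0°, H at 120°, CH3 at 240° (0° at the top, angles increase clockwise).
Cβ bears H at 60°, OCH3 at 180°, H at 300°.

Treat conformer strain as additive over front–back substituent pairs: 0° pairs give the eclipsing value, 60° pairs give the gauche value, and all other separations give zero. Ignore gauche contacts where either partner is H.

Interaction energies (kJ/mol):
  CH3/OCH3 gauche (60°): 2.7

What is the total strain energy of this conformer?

2.7 kJ/mol

This conformer (staggered): CH3–OCH3 gauche; 2.7 = 2.7 kJ/mol.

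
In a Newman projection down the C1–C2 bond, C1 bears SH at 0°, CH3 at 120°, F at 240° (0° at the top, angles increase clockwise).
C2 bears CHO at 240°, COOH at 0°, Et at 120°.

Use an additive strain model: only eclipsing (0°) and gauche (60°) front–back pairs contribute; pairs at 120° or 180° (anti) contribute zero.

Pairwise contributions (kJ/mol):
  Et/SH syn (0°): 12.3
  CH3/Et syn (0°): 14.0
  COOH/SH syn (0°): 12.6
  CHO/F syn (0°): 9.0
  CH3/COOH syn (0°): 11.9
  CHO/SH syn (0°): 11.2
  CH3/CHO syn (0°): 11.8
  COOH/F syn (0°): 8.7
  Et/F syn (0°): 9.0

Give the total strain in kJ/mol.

35.6 kJ/mol

This conformer is eclipsed. SH at 0° is eclipsed with COOH at 0° (12.6); CH3 at 120° is eclipsed with Et at 120° (14.0); F at 240° is eclipsed with CHO at 240° (9.0). Total 35.6 kJ/mol.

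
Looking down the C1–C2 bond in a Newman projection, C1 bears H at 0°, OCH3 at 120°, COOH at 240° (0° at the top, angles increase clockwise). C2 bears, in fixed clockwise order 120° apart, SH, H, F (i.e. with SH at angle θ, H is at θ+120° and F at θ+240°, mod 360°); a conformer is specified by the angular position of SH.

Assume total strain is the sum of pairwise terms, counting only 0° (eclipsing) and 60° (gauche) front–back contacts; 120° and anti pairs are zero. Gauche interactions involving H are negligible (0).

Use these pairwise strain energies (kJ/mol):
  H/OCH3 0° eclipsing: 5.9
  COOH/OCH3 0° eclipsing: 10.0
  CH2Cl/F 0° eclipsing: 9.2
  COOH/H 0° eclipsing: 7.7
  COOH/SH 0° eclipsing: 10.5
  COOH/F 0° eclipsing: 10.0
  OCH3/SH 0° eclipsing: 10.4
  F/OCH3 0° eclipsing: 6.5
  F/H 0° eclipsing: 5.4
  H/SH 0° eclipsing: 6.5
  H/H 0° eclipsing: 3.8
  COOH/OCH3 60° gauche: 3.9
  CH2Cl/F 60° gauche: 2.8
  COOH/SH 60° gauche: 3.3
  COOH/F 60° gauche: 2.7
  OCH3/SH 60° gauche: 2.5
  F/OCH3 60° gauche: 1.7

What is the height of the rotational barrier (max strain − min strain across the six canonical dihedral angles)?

SH at 0° is eclipsed. H at 0° is eclipsed with SH at 0° (6.5); OCH3 at 120° is eclipsed with H at 120° (5.9); COOH at 240° is eclipsed with F at 240° (10.0). Total 22.4 kJ/mol.
SH at 60° is staggered. OCH3 at 120° is gauche with SH at 60° (2.5); COOH at 240° is gauche with F at 300° (2.7). Total 5.2 kJ/mol.
SH at 120° is eclipsed. H at 0° is eclipsed with F at 0° (5.4); OCH3 at 120° is eclipsed with SH at 120° (10.4); COOH at 240° is eclipsed with H at 240° (7.7). Total 23.5 kJ/mol.
SH at 180° is staggered. OCH3 at 120° is gauche with SH at 180° (2.5); OCH3 at 120° is gauche with F at 60° (1.7); COOH at 240° is gauche with SH at 180° (3.3). Total 7.5 kJ/mol.
SH at 240° is eclipsed. H at 0° is eclipsed with H at 0° (3.8); OCH3 at 120° is eclipsed with F at 120° (6.5); COOH at 240° is eclipsed with SH at 240° (10.5). Total 20.8 kJ/mol.
SH at 300° is staggered. OCH3 at 120° is gauche with F at 180° (1.7); COOH at 240° is gauche with SH at 300° (3.3); COOH at 240° is gauche with F at 180° (2.7). Total 7.7 kJ/mol.
Max at 120° (23.5 kJ/mol), min at 60° (5.2 kJ/mol); barrier = 18.3 kJ/mol.

18.3 kJ/mol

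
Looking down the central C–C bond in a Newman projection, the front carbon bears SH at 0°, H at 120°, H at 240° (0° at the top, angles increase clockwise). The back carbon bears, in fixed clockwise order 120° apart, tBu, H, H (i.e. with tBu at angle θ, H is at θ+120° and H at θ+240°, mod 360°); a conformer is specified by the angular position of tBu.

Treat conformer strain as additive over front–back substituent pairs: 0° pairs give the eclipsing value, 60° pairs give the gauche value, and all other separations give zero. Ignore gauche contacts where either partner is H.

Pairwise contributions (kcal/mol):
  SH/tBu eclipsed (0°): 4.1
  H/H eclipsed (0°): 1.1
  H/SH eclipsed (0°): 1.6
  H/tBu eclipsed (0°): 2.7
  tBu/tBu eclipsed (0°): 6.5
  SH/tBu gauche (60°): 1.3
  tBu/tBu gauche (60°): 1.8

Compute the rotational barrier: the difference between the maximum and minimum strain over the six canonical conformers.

tBu at 0° (eclipsed): SH(0°)/tBu(0°) eclipsed 4.1; H(120°)/H(120°) eclipsed 1.1; H(240°)/H(240°) eclipsed 1.1 → 6.3 kcal/mol.
tBu at 60° (staggered): SH(0°)/tBu(60°) gauche 1.3 → 1.3 kcal/mol.
tBu at 120° (eclipsed): SH(0°)/H(0°) eclipsed 1.6; H(120°)/tBu(120°) eclipsed 2.7; H(240°)/H(240°) eclipsed 1.1 → 5.4 kcal/mol.
tBu at 180° (staggered): no non-H gauche contacts → 0.0 kcal/mol.
tBu at 240° (eclipsed): SH(0°)/H(0°) eclipsed 1.6; H(120°)/H(120°) eclipsed 1.1; H(240°)/tBu(240°) eclipsed 2.7 → 5.4 kcal/mol.
tBu at 300° (staggered): SH(0°)/tBu(300°) gauche 1.3 → 1.3 kcal/mol.
Max at 0° (6.3 kcal/mol), min at 180° (0.0 kcal/mol); barrier = 6.3 kcal/mol.

6.3 kcal/mol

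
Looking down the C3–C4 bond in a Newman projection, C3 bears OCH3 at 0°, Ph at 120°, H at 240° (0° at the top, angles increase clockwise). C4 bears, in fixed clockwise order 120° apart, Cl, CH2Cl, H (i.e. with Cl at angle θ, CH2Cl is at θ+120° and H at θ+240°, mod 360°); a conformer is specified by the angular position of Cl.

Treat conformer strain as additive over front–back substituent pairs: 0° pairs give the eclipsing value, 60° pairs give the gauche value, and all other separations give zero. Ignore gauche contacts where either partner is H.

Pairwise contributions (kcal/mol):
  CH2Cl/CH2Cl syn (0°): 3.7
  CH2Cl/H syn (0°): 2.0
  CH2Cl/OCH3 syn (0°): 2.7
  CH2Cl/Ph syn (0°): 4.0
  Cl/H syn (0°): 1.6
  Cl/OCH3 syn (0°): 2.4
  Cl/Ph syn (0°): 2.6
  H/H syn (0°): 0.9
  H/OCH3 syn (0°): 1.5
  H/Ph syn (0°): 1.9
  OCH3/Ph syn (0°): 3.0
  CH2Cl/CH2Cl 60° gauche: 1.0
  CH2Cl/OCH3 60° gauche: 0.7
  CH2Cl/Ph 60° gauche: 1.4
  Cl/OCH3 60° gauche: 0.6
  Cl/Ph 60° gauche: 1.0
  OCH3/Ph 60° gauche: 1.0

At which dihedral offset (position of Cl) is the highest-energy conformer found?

Cl at 0° (eclipsed): OCH3–Cl eclipsed, Ph–CH2Cl eclipsed, H–H eclipsed; 2.4 + 4.0 + 0.9 = 7.3 kcal/mol.
Cl at 60° (staggered): OCH3–Cl gauche, Ph–Cl gauche, Ph–CH2Cl gauche; 0.6 + 1.0 + 1.4 = 3.0 kcal/mol.
Cl at 120° (eclipsed): OCH3–H eclipsed, Ph–Cl eclipsed, H–CH2Cl eclipsed; 1.5 + 2.6 + 2.0 = 6.1 kcal/mol.
Cl at 180° (staggered): OCH3–CH2Cl gauche, Ph–Cl gauche; 0.7 + 1.0 = 1.7 kcal/mol.
Cl at 240° (eclipsed): OCH3–CH2Cl eclipsed, Ph–H eclipsed, H–Cl eclipsed; 2.7 + 1.9 + 1.6 = 6.2 kcal/mol.
Cl at 300° (staggered): OCH3–Cl gauche, OCH3–CH2Cl gauche, Ph–CH2Cl gauche; 0.6 + 0.7 + 1.4 = 2.7 kcal/mol.
The maximum (7.3 kcal/mol) occurs with Cl at 0°.

0°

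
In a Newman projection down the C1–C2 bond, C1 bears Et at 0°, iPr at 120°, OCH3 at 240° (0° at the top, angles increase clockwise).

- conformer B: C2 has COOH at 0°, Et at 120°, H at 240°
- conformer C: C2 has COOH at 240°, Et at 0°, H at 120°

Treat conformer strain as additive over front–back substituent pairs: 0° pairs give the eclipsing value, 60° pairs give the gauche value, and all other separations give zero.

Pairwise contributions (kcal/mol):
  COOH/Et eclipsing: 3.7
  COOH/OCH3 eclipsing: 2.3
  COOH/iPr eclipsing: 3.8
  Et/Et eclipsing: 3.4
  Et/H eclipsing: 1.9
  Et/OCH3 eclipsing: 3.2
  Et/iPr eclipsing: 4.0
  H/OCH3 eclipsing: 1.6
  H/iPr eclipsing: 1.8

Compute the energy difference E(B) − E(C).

+1.8 kcal/mol

B is eclipsed. Et at 0° is eclipsed with COOH at 0° (3.7); iPr at 120° is eclipsed with Et at 120° (4.0); OCH3 at 240° is eclipsed with H at 240° (1.6). Total 9.3 kcal/mol.
C is eclipsed. Et at 0° is eclipsed with Et at 0° (3.4); iPr at 120° is eclipsed with H at 120° (1.8); OCH3 at 240° is eclipsed with COOH at 240° (2.3). Total 7.5 kcal/mol.
E(B) − E(C) = 9.3 − 7.5 = +1.8 kcal/mol.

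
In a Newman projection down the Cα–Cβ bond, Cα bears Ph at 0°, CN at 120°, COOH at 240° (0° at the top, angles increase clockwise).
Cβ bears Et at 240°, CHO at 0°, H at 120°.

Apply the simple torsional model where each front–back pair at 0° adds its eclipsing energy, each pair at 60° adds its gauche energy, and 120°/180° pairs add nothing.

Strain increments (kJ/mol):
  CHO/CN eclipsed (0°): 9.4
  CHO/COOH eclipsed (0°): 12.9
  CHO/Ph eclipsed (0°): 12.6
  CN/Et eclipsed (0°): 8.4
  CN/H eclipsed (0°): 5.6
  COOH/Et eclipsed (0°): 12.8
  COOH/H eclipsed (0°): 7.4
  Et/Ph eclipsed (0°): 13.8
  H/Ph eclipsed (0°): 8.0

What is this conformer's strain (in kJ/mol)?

This conformer is eclipsed. Ph at 0° is eclipsed with CHO at 0° (12.6); CN at 120° is eclipsed with H at 120° (5.6); COOH at 240° is eclipsed with Et at 240° (12.8). Total 31.0 kJ/mol.

31.0 kJ/mol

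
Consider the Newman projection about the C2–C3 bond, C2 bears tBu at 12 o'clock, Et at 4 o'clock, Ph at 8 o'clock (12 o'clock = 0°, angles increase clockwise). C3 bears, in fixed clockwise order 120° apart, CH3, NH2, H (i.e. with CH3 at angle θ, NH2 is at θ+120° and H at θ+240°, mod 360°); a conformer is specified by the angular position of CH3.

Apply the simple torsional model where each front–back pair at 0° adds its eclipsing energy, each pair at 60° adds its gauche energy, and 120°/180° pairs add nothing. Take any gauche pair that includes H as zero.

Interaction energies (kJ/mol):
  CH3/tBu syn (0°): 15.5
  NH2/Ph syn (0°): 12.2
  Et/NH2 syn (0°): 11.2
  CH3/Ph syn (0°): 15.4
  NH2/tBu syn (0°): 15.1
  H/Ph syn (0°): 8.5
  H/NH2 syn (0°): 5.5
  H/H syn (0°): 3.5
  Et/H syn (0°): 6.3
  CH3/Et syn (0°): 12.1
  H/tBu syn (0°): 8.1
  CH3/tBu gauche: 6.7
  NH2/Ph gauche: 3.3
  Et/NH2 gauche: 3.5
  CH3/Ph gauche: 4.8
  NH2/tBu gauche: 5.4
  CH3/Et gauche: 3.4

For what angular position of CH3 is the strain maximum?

CH3 at 0° (eclipsed): tBu–CH3 eclipsed, Et–NH2 eclipsed, Ph–H eclipsed; 15.5 + 11.2 + 8.5 = 35.2 kJ/mol.
CH3 at 60° (staggered): tBu–CH3 gauche, Et–CH3 gauche, Et–NH2 gauche, Ph–NH2 gauche; 6.7 + 3.4 + 3.5 + 3.3 = 16.9 kJ/mol.
CH3 at 120° (eclipsed): tBu–H eclipsed, Et–CH3 eclipsed, Ph–NH2 eclipsed; 8.1 + 12.1 + 12.2 = 32.4 kJ/mol.
CH3 at 180° (staggered): tBu–NH2 gauche, Et–CH3 gauche, Ph–CH3 gauche, Ph–NH2 gauche; 5.4 + 3.4 + 4.8 + 3.3 = 16.9 kJ/mol.
CH3 at 240° (eclipsed): tBu–NH2 eclipsed, Et–H eclipsed, Ph–CH3 eclipsed; 15.1 + 6.3 + 15.4 = 36.8 kJ/mol.
CH3 at 300° (staggered): tBu–CH3 gauche, tBu–NH2 gauche, Et–NH2 gauche, Ph–CH3 gauche; 6.7 + 5.4 + 3.5 + 4.8 = 20.4 kJ/mol.
The maximum (36.8 kJ/mol) occurs with CH3 at 240°.

240°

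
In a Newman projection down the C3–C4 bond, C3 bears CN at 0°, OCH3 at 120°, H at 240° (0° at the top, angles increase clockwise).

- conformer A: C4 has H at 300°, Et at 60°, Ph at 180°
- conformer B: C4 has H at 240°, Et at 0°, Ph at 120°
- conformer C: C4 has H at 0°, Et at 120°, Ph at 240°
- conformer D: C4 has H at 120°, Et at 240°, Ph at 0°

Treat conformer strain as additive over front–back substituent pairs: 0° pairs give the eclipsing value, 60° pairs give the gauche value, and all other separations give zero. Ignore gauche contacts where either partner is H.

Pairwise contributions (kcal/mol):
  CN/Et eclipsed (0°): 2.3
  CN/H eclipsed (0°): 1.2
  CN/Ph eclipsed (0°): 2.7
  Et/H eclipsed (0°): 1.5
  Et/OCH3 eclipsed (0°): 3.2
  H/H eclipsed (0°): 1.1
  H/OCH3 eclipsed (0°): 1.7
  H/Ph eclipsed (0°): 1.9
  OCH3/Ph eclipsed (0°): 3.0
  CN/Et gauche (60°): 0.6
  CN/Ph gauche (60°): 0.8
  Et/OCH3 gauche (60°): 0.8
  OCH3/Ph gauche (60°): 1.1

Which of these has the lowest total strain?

A

A (staggered): CN–Et gauche, OCH3–Et gauche, OCH3–Ph gauche; 0.6 + 0.8 + 1.1 = 2.5 kcal/mol.
B (eclipsed): CN–Et eclipsed, OCH3–Ph eclipsed, H–H eclipsed; 2.3 + 3.0 + 1.1 = 6.4 kcal/mol.
C (eclipsed): CN–H eclipsed, OCH3–Et eclipsed, H–Ph eclipsed; 1.2 + 3.2 + 1.9 = 6.3 kcal/mol.
D (eclipsed): CN–Ph eclipsed, OCH3–H eclipsed, H–Et eclipsed; 2.7 + 1.7 + 1.5 = 5.9 kcal/mol.
A has the lowest total (2.5 kcal/mol).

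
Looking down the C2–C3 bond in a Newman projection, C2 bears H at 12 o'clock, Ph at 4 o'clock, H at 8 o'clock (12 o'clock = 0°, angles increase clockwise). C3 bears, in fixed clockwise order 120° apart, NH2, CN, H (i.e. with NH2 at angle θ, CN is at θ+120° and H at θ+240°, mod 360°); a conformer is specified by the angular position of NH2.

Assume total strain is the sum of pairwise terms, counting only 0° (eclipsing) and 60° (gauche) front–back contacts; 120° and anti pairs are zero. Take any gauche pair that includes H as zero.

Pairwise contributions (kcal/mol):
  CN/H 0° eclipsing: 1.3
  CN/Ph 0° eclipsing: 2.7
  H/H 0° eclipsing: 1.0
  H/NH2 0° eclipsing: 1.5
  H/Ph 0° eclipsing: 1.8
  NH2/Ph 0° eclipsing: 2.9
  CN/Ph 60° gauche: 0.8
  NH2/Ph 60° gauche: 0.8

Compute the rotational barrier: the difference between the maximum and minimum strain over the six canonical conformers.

NH2 at 0° (eclipsed): H(0°)/NH2(0°) eclipsed 1.5; Ph(120°)/CN(120°) eclipsed 2.7; H(240°)/H(240°) eclipsed 1.0 → 5.2 kcal/mol.
NH2 at 60° (staggered): Ph(120°)/NH2(60°) gauche 0.8; Ph(120°)/CN(180°) gauche 0.8 → 1.6 kcal/mol.
NH2 at 120° (eclipsed): H(0°)/H(0°) eclipsed 1.0; Ph(120°)/NH2(120°) eclipsed 2.9; H(240°)/CN(240°) eclipsed 1.3 → 5.2 kcal/mol.
NH2 at 180° (staggered): Ph(120°)/NH2(180°) gauche 0.8 → 0.8 kcal/mol.
NH2 at 240° (eclipsed): H(0°)/CN(0°) eclipsed 1.3; Ph(120°)/H(120°) eclipsed 1.8; H(240°)/NH2(240°) eclipsed 1.5 → 4.6 kcal/mol.
NH2 at 300° (staggered): Ph(120°)/CN(60°) gauche 0.8 → 0.8 kcal/mol.
Max at 0° (5.2 kcal/mol), min at 180° (0.8 kcal/mol); barrier = 4.4 kcal/mol.

4.4 kcal/mol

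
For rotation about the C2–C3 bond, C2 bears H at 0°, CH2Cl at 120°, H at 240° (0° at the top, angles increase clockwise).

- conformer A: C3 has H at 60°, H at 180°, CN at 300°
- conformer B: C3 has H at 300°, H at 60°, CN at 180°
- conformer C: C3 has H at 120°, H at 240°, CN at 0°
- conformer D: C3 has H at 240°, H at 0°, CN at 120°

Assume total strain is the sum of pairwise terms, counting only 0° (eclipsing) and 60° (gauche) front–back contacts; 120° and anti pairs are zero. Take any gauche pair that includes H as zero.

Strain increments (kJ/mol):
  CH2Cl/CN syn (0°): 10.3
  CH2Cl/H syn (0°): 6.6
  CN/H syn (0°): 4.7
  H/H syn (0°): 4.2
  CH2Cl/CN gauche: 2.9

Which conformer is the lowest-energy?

A (staggered): no non-H gauche contacts → 0.0 kJ/mol.
B is staggered. CH2Cl at 120° is gauche with CN at 180° (2.9). Total 2.9 kJ/mol.
C is eclipsed. H at 0° is eclipsed with CN at 0° (4.7); CH2Cl at 120° is eclipsed with H at 120° (6.6); H at 240° is eclipsed with H at 240° (4.2). Total 15.5 kJ/mol.
D is eclipsed. H at 0° is eclipsed with H at 0° (4.2); CH2Cl at 120° is eclipsed with CN at 120° (10.3); H at 240° is eclipsed with H at 240° (4.2). Total 18.7 kJ/mol.
A has the lowest total (0.0 kJ/mol).

A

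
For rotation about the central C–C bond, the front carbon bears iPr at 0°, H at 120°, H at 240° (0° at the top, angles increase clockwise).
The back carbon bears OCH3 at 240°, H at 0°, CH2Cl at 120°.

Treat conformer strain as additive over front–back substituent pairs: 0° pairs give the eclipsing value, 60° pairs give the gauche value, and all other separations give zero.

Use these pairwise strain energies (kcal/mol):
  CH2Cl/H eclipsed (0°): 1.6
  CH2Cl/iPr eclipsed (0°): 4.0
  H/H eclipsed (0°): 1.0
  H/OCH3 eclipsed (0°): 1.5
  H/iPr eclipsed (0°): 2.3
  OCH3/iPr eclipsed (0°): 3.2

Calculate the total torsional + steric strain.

5.4 kcal/mol

This conformer (eclipsed): iPr–H eclipsed, H–CH2Cl eclipsed, H–OCH3 eclipsed; 2.3 + 1.6 + 1.5 = 5.4 kcal/mol.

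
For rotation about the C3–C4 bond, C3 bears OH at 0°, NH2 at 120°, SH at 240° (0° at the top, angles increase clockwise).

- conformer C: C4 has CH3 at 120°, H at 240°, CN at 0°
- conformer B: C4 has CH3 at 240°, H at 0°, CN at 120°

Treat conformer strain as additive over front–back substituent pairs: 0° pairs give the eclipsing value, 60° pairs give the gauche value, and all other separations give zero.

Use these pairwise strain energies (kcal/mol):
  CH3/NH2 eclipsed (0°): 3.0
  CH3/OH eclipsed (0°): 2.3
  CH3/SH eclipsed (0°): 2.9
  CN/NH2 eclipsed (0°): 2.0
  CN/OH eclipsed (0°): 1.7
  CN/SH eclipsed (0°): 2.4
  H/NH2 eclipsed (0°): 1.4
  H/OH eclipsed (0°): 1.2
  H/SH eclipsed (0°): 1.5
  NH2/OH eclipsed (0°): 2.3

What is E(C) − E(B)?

+0.1 kcal/mol

C is eclipsed. OH at 0° is eclipsed with CN at 0° (1.7); NH2 at 120° is eclipsed with CH3 at 120° (3.0); SH at 240° is eclipsed with H at 240° (1.5). Total 6.2 kcal/mol.
B is eclipsed. OH at 0° is eclipsed with H at 0° (1.2); NH2 at 120° is eclipsed with CN at 120° (2.0); SH at 240° is eclipsed with CH3 at 240° (2.9). Total 6.1 kcal/mol.
E(C) − E(B) = 6.2 − 6.1 = +0.1 kcal/mol.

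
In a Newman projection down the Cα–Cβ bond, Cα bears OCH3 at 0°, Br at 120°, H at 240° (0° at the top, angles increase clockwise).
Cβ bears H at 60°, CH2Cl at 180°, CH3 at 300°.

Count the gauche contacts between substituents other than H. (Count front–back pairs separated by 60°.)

Non-H gauche pairs: OCH3(0°)/CH3(300°); Br(120°)/CH2Cl(180°) — 2 interactions.

2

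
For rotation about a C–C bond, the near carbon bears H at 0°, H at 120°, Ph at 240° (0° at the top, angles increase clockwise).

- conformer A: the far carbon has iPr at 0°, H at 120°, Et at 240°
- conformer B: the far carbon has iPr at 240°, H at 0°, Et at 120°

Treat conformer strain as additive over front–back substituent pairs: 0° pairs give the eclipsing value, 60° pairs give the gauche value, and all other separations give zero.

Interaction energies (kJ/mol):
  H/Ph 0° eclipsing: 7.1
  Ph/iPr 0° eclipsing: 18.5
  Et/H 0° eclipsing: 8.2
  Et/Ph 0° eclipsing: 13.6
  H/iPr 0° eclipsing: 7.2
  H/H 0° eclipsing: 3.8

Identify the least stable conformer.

B

A is eclipsed. H at 0° is eclipsed with iPr at 0° (7.2); H at 120° is eclipsed with H at 120° (3.8); Ph at 240° is eclipsed with Et at 240° (13.6). Total 24.6 kJ/mol.
B is eclipsed. H at 0° is eclipsed with H at 0° (3.8); H at 120° is eclipsed with Et at 120° (8.2); Ph at 240° is eclipsed with iPr at 240° (18.5). Total 30.5 kJ/mol.
B has the highest total (30.5 kJ/mol).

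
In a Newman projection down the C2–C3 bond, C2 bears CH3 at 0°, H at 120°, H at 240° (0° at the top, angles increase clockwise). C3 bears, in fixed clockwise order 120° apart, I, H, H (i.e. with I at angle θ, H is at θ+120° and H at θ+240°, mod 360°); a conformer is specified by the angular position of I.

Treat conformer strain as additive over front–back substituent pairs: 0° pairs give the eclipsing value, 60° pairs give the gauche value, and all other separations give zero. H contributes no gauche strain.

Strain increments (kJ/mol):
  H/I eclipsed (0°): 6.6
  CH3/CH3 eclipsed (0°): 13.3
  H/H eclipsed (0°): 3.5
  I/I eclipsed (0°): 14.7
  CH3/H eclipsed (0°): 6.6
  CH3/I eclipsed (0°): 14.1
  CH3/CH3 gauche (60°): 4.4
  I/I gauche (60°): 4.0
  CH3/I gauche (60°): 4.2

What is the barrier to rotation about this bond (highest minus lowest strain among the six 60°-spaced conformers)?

21.1 kJ/mol

I at 0° (eclipsed): CH3(0°)/I(0°) eclipsed 14.1; H(120°)/H(120°) eclipsed 3.5; H(240°)/H(240°) eclipsed 3.5 → 21.1 kJ/mol.
I at 60° (staggered): CH3(0°)/I(60°) gauche 4.2 → 4.2 kJ/mol.
I at 120° (eclipsed): CH3(0°)/H(0°) eclipsed 6.6; H(120°)/I(120°) eclipsed 6.6; H(240°)/H(240°) eclipsed 3.5 → 16.7 kJ/mol.
I at 180° (staggered): no non-H gauche contacts → 0.0 kJ/mol.
I at 240° (eclipsed): CH3(0°)/H(0°) eclipsed 6.6; H(120°)/H(120°) eclipsed 3.5; H(240°)/I(240°) eclipsed 6.6 → 16.7 kJ/mol.
I at 300° (staggered): CH3(0°)/I(300°) gauche 4.2 → 4.2 kJ/mol.
Max at 0° (21.1 kJ/mol), min at 180° (0.0 kJ/mol); barrier = 21.1 kJ/mol.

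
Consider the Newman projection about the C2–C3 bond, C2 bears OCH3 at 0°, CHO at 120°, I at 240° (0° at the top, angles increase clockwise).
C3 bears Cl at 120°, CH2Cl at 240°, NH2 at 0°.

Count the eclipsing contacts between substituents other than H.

Non-H eclipsing pairs: OCH3(0°)/NH2(0°); CHO(120°)/Cl(120°); I(240°)/CH2Cl(240°) — 3 interactions.

3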